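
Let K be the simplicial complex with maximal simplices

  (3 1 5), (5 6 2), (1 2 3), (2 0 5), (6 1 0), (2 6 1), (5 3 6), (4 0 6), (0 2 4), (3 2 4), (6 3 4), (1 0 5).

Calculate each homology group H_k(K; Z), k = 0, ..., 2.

We work with the vertex ordering 0 < 1 < 2 < 3 < 4 < 5 < 6. The simplices of K, each written with vertices in increasing order, are:

  0-simplices (7): [0], [1], [2], [3], [4], [5], [6]
  1-simplices (18): [0,1], [0,2], [0,4], [0,5], [0,6], [1,2], [1,3], [1,5], [1,6], [2,3], [2,4], [2,5], [2,6], [3,4], [3,5], [3,6], [4,6], [5,6]
  2-simplices (12): [0,1,5], [0,1,6], [0,2,4], [0,2,5], [0,4,6], [1,2,3], [1,2,6], [1,3,5], [2,3,4], [2,5,6], [3,4,6], [3,5,6]

giving chain groups C_0 ≅ Z^7, C_1 ≅ Z^18, C_2 ≅ Z^12.

∂_1: C_1 → C_0 sends each edge [p,q] (with p < q) to q − p. For instance
  ∂[3,5] = [5] − [3].
This gives a 7×18 integer matrix of rank 6; reducing to Smith normal form yields diagonal entries (1,1,1,1,1,1).

∂_2: C_2 → C_1 maps a triangle to the signed sum of its edges. For instance
  ∂[0,4,6] = [4,6] − [0,6] + [0,4],
  ∂[0,1,6] = [1,6] − [0,6] + [0,1].
The 18×12 boundary matrix has rank 12 and Smith normal form diag(1,1,1,1,1,1,1,1,1,1,1,2).

Now H_k = ker ∂_k / im ∂_{k+1}, so:

  H_0: rank C_0 − rank ∂_1 = 7 − 6 = 1, and the invariant factors of ∂_1 are all 1, so H_0 = Z.
  H_1: rank ker ∂_1 − rank ∂_2 = (18 − 6) − 12 = 0, and ∂_2 has invariant factor 2 > 1, so H_1 = Z/2.
  H_2: rank ker ∂_2 − rank ∂_3 = (12 − 12) − 0 = 0, and there is no ∂_3, so H_2 = 0.

(K is a triangulation of the real projective plane RP^2.)

H_0 = Z,  H_1 = Z/2,  H_2 = 0.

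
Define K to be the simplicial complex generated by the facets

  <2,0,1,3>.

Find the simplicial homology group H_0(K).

Fix the vertex order 0 < 1 < 2 < 3 and write every simplex with vertices in increasing order. Then dim K = 3 and the simplices of K are:

  0-simplices (4): [0], [1], [2], [3]
  1-simplices (6): [0,1], [0,2], [0,3], [1,2], [1,3], [2,3]
  2-simplices (4): [0,1,2], [0,1,3], [0,2,3], [1,2,3]
  3-simplices (1): [0,1,2,3]

giving chain groups C_0 ≅ Z^4, C_1 ≅ Z^6, C_2 ≅ Z^4, C_3 ≅ Z^1.

The boundary map ∂_1: C_1 → C_0 sends each edge [p,q] (with p < q) to q − p.
The 4×6 boundary matrix has rank 3 and Smith normal form diag(1,1,1).

Boundary ∂_2: C_2 → C_1 maps a triangle to the signed sum of its edges. For instance
  ∂[0,1,2] = [1,2] − [0,2] + [0,1],
  ∂[0,2,3] = [2,3] − [0,3] + [0,2].
The 6×4 boundary matrix has rank 3 and Smith normal form diag(1,1,1).

Boundary ∂_3: C_3 → C_2 sends each 3-simplex σ to the alternating sum Σ_i (−1)^i (σ with its i-th vertex removed). For instance
  ∂[0,1,2,3] = [1,2,3] − [0,2,3] + [0,1,3] − [0,1,2].
This gives a 4×1 integer matrix of rank 1; reducing to Smith normal form yields diagonal entries (1).

Reading off H_k = ker ∂_k / im ∂_{k+1}:

  H_0: rank C_0 − rank ∂_1 = 4 − 3 = 1, and the invariant factors of ∂_1 are all 1, so H_0 ≅ Z.

H_0 ≅ Z.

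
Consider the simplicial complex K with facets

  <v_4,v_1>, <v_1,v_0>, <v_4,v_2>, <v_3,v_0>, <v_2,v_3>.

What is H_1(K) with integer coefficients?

H_1 ≅ Z.

We work with the vertex ordering v_0 < v_1 < v_2 < v_3 < v_4. The simplices of K, each written with vertices in increasing order, are:

  0-simplices (5): [v_0], [v_1], [v_2], [v_3], [v_4]
  1-simplices (5): [v_0,v_1], [v_0,v_3], [v_1,v_4], [v_2,v_3], [v_2,v_4]

giving chain groups C_0 ≅ Z^5, C_1 ≅ Z^5.

Boundary ∂_1: C_1 → C_0 is given by ∂[p,q] = [q] − [p]. For instance
  ∂[v_2,v_4] = [v_4] − [v_2].
The resulting 5×5 matrix has rank 4, and its Smith normal form has invariant factors (1,1,1,1).

From H_k ≅ ker(∂_k) / im(∂_{k+1}) we obtain:

  H_1: rank ker ∂_1 − rank ∂_2 = (5 − 4) − 0 = 1, and there is no ∂_2, so H_1 ≅ Z.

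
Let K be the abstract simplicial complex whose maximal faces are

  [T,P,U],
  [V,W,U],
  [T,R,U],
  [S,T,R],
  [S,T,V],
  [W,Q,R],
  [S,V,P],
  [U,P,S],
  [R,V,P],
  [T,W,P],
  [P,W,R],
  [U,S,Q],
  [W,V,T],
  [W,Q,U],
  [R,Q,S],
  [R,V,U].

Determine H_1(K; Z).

H_1 ≅ Z^2.

K has 8 vertices, 24 edges, 16 triangles.
rank ∂_1 = 7, rank ∂_2 = 15 ⇒ b_1 = 24 − 7 − 15 = 2; all invariant factors of ∂_2 are 1 so no torsion. So H_1 ≅ Z^2.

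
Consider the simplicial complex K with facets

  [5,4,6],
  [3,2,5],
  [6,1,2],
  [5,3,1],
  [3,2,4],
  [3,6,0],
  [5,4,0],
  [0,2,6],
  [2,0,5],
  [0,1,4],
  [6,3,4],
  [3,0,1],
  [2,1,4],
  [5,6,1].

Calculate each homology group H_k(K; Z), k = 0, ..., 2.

Fix the vertex order 0 < 1 < 2 < 3 < 4 < 5 < 6 and write every simplex with vertices in increasing order. Then dim K = 2 and the simplices of K are:

  0-simplices (7): [0], [1], [2], [3], [4], [5], [6]
  1-simplices (21): [0,1], [0,2], [0,3], [0,4], [0,5], [0,6], [1,2], [1,3], [1,4], [1,5], [1,6], [2,3], [2,4], [2,5], [2,6], [3,4], [3,5], [3,6], [4,5], [4,6], [5,6]
  2-simplices (14): [0,1,3], [0,1,4], [0,2,5], [0,2,6], [0,3,6], [0,4,5], [1,2,4], [1,2,6], [1,3,5], [1,5,6], [2,3,4], [2,3,5], [3,4,6], [4,5,6]

Hence C_0 ≅ Z^7, C_1 ≅ Z^21, C_2 ≅ Z^14.

The boundary map ∂_1: C_1 → C_0 is given by ∂[p,q] = [q] − [p]. For instance
  ∂[2,4] = [4] − [2].
This gives a 7×21 integer matrix of rank 6; reducing to Smith normal form yields diagonal entries (1,1,1,1,1,1).

Boundary ∂_2: C_2 → C_1 sends each 2-simplex [p,q,r] to [q,r] − [p,r] + [p,q]. For instance
  ∂[0,1,3] = [1,3] − [0,3] + [0,1],
  ∂[0,1,4] = [1,4] − [0,4] + [0,1].
The 21×14 boundary matrix has rank 13 and Smith normal form diag(1,1,1,1,1,1,1,1,1,1,1,1,1).

Reading off H_k = ker ∂_k / im ∂_{k+1}:

  H_0: rank C_0 − rank ∂_1 = 7 − 6 = 1, and the invariant factors of ∂_1 are all 1, so H_0 ≅ Z.
  H_1: rank ker ∂_1 − rank ∂_2 = (21 − 6) − 13 = 2, and the invariant factors of ∂_2 are all 1, so H_1 ≅ Z^2.
  H_2: rank ker ∂_2 − rank ∂_3 = (14 − 13) − 0 = 1, and there is no ∂_3, so H_2 ≅ Z.

As a check, the Euler characteristic is 7 − 21 + 14 = 0, which agrees with 1 − 2 + 1 = 0.

H_0 ≅ Z,  H_1 ≅ Z^2,  H_2 ≅ Z.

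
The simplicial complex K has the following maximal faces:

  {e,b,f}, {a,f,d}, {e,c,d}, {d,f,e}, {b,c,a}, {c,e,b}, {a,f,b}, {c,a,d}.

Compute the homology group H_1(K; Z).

H_1 ≅ 0.

K has 6 vertices, 12 edges, 8 triangles.
rank ∂_1 = 5, rank ∂_2 = 7 ⇒ b_1 = 12 − 5 − 7 = 0; all invariant factors of ∂_2 are 1 so no torsion. So H_1 = 0.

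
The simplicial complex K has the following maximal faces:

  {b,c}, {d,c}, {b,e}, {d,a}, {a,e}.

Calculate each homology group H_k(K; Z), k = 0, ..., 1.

H_0 = Z,  H_1 = Z.

K has 5 vertices, 5 edges.
rank ∂_0 = 0, rank ∂_1 = 4 ⇒ b_0 = 5 − 0 − 4 = 1; all invariant factors of ∂_1 are 1 so no torsion. So H_0 ≅ Z.
rank ∂_1 = 4, rank ∂_2 = 0 ⇒ b_1 = 5 − 4 − 0 = 1. So H_1 ≅ Z.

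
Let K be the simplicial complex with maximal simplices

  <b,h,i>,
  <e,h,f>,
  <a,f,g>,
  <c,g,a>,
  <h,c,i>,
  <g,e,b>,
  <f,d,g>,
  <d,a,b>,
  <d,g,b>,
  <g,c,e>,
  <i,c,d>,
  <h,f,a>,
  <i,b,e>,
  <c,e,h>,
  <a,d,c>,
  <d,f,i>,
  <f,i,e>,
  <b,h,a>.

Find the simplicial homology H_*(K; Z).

H_0 ≅ Z,  H_1 ≅ Z ⊕ Z/2,  H_2 = 0.

K has 9 vertices, 27 edges, 18 triangles.
rank ∂_0 = 0, rank ∂_1 = 8 ⇒ b_0 = 9 − 0 − 8 = 1; all invariant factors of ∂_1 are 1 so no torsion. So H_0 = Z.
rank ∂_1 = 8, rank ∂_2 = 18 ⇒ b_1 = 27 − 8 − 18 = 1; ∂_2 has invariant factor(s) [2] giving torsion. So H_1 = Z ⊕ Z/2.
rank ∂_2 = 18, rank ∂_3 = 0 ⇒ b_2 = 18 − 18 − 0 = 0. So H_2 = 0.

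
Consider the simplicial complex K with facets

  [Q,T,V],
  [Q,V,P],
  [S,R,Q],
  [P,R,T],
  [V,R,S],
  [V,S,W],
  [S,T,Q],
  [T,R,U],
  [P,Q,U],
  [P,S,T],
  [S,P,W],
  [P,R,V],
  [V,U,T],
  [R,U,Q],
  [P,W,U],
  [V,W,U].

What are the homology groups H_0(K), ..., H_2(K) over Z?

H_0 ≅ Z,  H_1 ≅ Z^2,  H_2 ≅ Z.

We work with the vertex ordering P < Q < R < S < T < U < V < W. The simplices of K, each written with vertices in increasing order, are:

  0-simplices (8): P, Q, R, S, T, U, V, W
  1-simplices (24): PQ, PR, PS, PT, PU, PV, PW, QR, QS, QT, QU, QV, RS, RT, RU, RV, ST, SV, SW, TU, TV, UV, UW, VW
  2-simplices (16): PQU, PQV, PRT, PRV, PST, PSW, PUW, QRS, QRU, QST, QTV, RSV, RTU, SVW, TUV, UVW

so the chain groups are C_0 ≅ Z^8, C_1 ≅ Z^24, C_2 ≅ Z^16.

Boundary ∂_1: C_1 → C_0 sends each edge [p,q] (with p < q) to q − p.
As a 8×24 matrix over Z this has rank 7, with invariant factors (1,1,1,1,1,1,1).

∂_2: C_2 → C_1 maps a triangle to the signed sum of its edges. For instance
  ∂QTV = TV − QV + QT,
  ∂PST = ST − PT + PS.
As a 24×16 matrix over Z this has rank 15, with invariant factors (1,1,1,1,1,1,1,1,1,1,1,1,1,1,1).

Reading off H_k = ker ∂_k / im ∂_{k+1}:

  H_0: rank C_0 − rank ∂_1 = 8 − 7 = 1, and the invariant factors of ∂_1 are all 1, so H_0 = Z.
  H_1: rank ker ∂_1 − rank ∂_2 = (24 − 7) − 15 = 2, and the invariant factors of ∂_2 are all 1, so H_1 = Z^2.
  H_2: rank ker ∂_2 − rank ∂_3 = (16 − 15) − 0 = 1, and there is no ∂_3, so H_2 = Z.

As a check, the Euler characteristic is 8 − 24 + 16 = 0, which agrees with 1 − 2 + 1 = 0.
(K is a triangulation of the torus T^2.)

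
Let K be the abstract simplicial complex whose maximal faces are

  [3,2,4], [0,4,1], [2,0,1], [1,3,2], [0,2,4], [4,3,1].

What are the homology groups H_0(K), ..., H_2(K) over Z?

We work with the vertex ordering 0 < 1 < 2 < 3 < 4. The simplices of K, each written with vertices in increasing order, are:

  0-simplices (5): [0], [1], [2], [3], [4]
  1-simplices (9): [0,1], [0,2], [0,4], [1,2], [1,3], [1,4], [2,3], [2,4], [3,4]
  2-simplices (6): [0,1,2], [0,1,4], [0,2,4], [1,2,3], [1,3,4], [2,3,4]

so the chain groups are C_0 ≅ Z^5, C_1 ≅ Z^9, C_2 ≅ Z^6.

∂_1: C_1 → C_0 maps an edge to its endpoints' difference, ∂[p,q] = q − p.
This gives a 5×9 integer matrix of rank 4; reducing to Smith normal form yields diagonal entries (1,1,1,1).

∂_2: C_2 → C_1 sends each 2-simplex [p,q,r] to [q,r] − [p,r] + [p,q]. For instance
  ∂[0,2,4] = [2,4] − [0,4] + [0,2],
  ∂[2,3,4] = [3,4] − [2,4] + [2,3].
As a 9×6 matrix over Z this has rank 5, with invariant factors (1,1,1,1,1).

Reading off H_k = ker ∂_k / im ∂_{k+1}:

  H_0: rank C_0 − rank ∂_1 = 5 − 4 = 1, and the invariant factors of ∂_1 are all 1, so H_0 = Z.
  H_1: rank ker ∂_1 − rank ∂_2 = (9 − 4) − 5 = 0, and the invariant factors of ∂_2 are all 1, so H_1 = 0.
  H_2: rank ker ∂_2 − rank ∂_3 = (6 − 5) − 0 = 1, and there is no ∂_3, so H_2 = Z.

As a check, the Euler characteristic is 5 − 9 + 6 = 2, which agrees with 1 − 0 + 1 = 2.
(K is a triangulation of the 2-sphere S^2.)

H_0 = Z,  H_1 = 0,  H_2 = Z.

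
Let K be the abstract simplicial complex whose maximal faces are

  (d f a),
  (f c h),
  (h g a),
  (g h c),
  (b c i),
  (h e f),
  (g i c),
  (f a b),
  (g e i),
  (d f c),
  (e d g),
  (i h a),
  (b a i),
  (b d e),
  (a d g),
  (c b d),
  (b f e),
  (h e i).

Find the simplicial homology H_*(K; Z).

Order the vertices as a < b < c < d < e < f < g < h < i. Listing each simplex with vertices in this order, K has dimension 2 with simplices:

  0-simplices (9): a, b, c, d, e, f, g, h, i
  1-simplices (27): ab, ad, af, ag, ah, ai, bc, bd, be, bf, bi, cd, cf, cg, ch, ci, de, df, dg, ef, eg, eh, ei, fh, gh, gi, hi
  2-simplices (18): abf, abi, adf, adg, agh, ahi, bcd, bci, bde, bef, cdf, cfh, cgh, cgi, deg, efh, egi, ehi

giving chain groups C_0 ≅ Z^9, C_1 ≅ Z^27, C_2 ≅ Z^18.

∂_1: C_1 → C_0 is given by ∂[p,q] = [q] − [p]. For instance
  ∂gi = i − g.
The 9×27 boundary matrix has rank 8 and Smith normal form diag(1,1,1,1,1,1,1,1).

∂_2: C_2 → C_1 sends each 2-simplex [p,q,r] to [q,r] − [p,r] + [p,q]. For instance
  ∂adf = df − af + ad,
  ∂cgh = gh − ch + cg.
As a 27×18 matrix over Z this has rank 18, with invariant factors (1,1,1,1,1,1,1,1,1,1,1,1,1,1,1,1,1,2).

Reading off H_k = ker ∂_k / im ∂_{k+1}:

  H_0: rank C_0 − rank ∂_1 = 9 − 8 = 1, and the invariant factors of ∂_1 are all 1, so H_0 = Z.
  H_1: rank ker ∂_1 − rank ∂_2 = (27 − 8) − 18 = 1, and ∂_2 has invariant factor 2 > 1, so H_1 = Z ⊕ Z/2Z.
  H_2: rank ker ∂_2 − rank ∂_3 = (18 − 18) − 0 = 0, and there is no ∂_3, so H_2 = 0.

H_0 ≅ Z,  H_1 ≅ Z ⊕ Z/2Z,  H_2 = 0.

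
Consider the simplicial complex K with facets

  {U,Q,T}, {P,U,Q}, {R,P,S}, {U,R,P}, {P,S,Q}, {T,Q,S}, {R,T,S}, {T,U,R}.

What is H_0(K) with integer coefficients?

H_0 ≅ Z.

Take the total order P < Q < R < S < T < U on the vertex set. Then K (dimension 2) consists of the simplices:

  0-simplices (6): P, Q, R, S, T, U
  1-simplices (12): PQ, PR, PS, PU, QS, QT, QU, RS, RT, RU, ST, TU
  2-simplices (8): PQS, PQU, PRS, PRU, QST, QTU, RST, RTU

giving chain groups C_0 ≅ Z^6, C_1 ≅ Z^12, C_2 ≅ Z^8.

The boundary map ∂_1: C_1 → C_0 sends each edge [p,q] (with p < q) to q − p.
The resulting 6×12 matrix has rank 5, and its Smith normal form has invariant factors (1,1,1,1,1).

The boundary map ∂_2: C_2 → C_1 maps a triangle to the signed sum of its edges. For instance
  ∂RTU = TU − RU + RT,
  ∂PRU = RU − PU + PR.
As a 12×8 matrix over Z this has rank 7, with invariant factors (1,1,1,1,1,1,1).

Computing H_k = (kernel of ∂_k) / (image of ∂_{k+1}):

  H_0: rank C_0 − rank ∂_1 = 6 − 5 = 1, and the invariant factors of ∂_1 are all 1, so H_0 = Z.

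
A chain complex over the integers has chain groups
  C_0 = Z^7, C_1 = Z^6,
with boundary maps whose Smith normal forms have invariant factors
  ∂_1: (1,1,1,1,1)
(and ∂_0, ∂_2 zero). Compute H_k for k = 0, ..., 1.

H_0: b_0 = 7 − 0 − 5 = 2; torsion from ∂_1 factors > 1: none. So H_0 ≅ Z^2.
H_1: b_1 = 6 − 5 − 0 = 1; torsion from ∂_2 factors > 1: none. So H_1 ≅ Z.

H_0 ≅ Z^2,  H_1 ≅ Z.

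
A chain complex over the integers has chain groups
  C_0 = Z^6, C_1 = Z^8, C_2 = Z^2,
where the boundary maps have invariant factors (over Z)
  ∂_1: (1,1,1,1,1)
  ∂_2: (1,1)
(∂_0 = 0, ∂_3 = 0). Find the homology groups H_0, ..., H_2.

H_0: b_0 = 6 − 0 − 5 = 1; torsion from ∂_1 factors > 1: none. So H_0 = Z.
H_1: b_1 = 8 − 5 − 2 = 1; torsion from ∂_2 factors > 1: none. So H_1 = Z.
H_2: b_2 = 2 − 2 − 0 = 0; torsion from ∂_3 factors > 1: none. So H_2 = 0.

H_0 = Z,  H_1 = Z,  H_2 = 0.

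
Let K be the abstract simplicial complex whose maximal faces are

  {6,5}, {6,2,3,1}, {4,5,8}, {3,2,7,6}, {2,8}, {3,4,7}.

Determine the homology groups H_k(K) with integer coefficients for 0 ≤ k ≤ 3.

Fix the vertex order 1 < 2 < 3 < 4 < 5 < 6 < 7 < 8 and write every simplex with vertices in increasing order. Then dim K = 3 and the simplices of K are:

  0-simplices (8): [1], [2], [3], [4], [5], [6], [7], [8]
  1-simplices (16): [1,2], [1,3], [1,6], [2,3], [2,6], [2,7], [2,8], [3,4], [3,6], [3,7], [4,5], [4,7], [4,8], [5,6], [5,8], [6,7]
  2-simplices (9): [1,2,3], [1,2,6], [1,3,6], [2,3,6], [2,3,7], [2,6,7], [3,4,7], [3,6,7], [4,5,8]
  3-simplices (2): [1,2,3,6], [2,3,6,7]

Hence C_0 ≅ Z^8, C_1 ≅ Z^16, C_2 ≅ Z^9, C_3 ≅ Z^2.

Boundary ∂_1: C_1 → C_0 maps an edge to its endpoints' difference, ∂[p,q] = q − p. For instance
  ∂[6,7] = [7] − [6].
This gives a 8×16 integer matrix of rank 7; reducing to Smith normal form yields diagonal entries (1,1,1,1,1,1,1).

The boundary map ∂_2: C_2 → C_1 acts by ∂[p,q,r] = [q,r] − [p,r] + [p,q]. For instance
  ∂[1,2,6] = [2,6] − [1,6] + [1,2],
  ∂[2,6,7] = [6,7] − [2,7] + [2,6].
The 16×9 boundary matrix has rank 7 and Smith normal form diag(1,1,1,1,1,1,1).

∂_3: C_3 → C_2 sends each 3-simplex σ to the alternating sum Σ_i (−1)^i (σ with its i-th vertex removed). For instance
  ∂[1,2,3,6] = [2,3,6] − [1,3,6] + [1,2,6] − [1,2,3],
  ∂[2,3,6,7] = [3,6,7] − [2,6,7] + [2,3,7] − [2,3,6].
This gives a 9×2 integer matrix of rank 2; reducing to Smith normal form yields diagonal entries (1,1).

Reading off H_k = ker ∂_k / im ∂_{k+1}:

  H_0: rank C_0 − rank ∂_1 = 8 − 7 = 1, and the invariant factors of ∂_1 are all 1, so H_0 = Z.
  H_1: rank ker ∂_1 − rank ∂_2 = (16 − 7) − 7 = 2, and the invariant factors of ∂_2 are all 1, so H_1 = Z^2.
  H_2: rank ker ∂_2 − rank ∂_3 = (9 − 7) − 2 = 0, and the invariant factors of ∂_3 are all 1, so H_2 = 0.
  H_3: rank ker ∂_3 − rank ∂_4 = (2 − 2) − 0 = 0, and there is no ∂_4, so H_3 = 0.

H_0 ≅ Z,  H_1 ≅ Z^2,  H_2 = 0,  H_3 = 0.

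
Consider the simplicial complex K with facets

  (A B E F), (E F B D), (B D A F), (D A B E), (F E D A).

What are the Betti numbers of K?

Take the total order A < B < D < E < F on the vertex set. Then K (dimension 3) consists of the simplices:

  0-simplices (5): A, B, D, E, F
  1-simplices (10): AB, AD, AE, AF, BD, BE, BF, DE, DF, EF
  2-simplices (10): ABD, ABE, ABF, ADE, ADF, AEF, BDE, BDF, BEF, DEF
  3-simplices (5): ABDE, ABDF, ABEF, ADEF, BDEF

giving chain groups C_0 ≅ Z^5, C_1 ≅ Z^10, C_2 ≅ Z^10, C_3 ≅ Z^5.

The boundary map ∂_1: C_1 → C_0 is given by ∂[p,q] = [q] − [p]. For instance
  ∂AE = E − A.
The resulting 5×10 matrix has rank 4, and its Smith normal form has invariant factors (1,1,1,1).

The boundary map ∂_2: C_2 → C_1 maps a triangle to the signed sum of its edges. For instance
  ∂ABF = BF − AF + AB,
  ∂ADE = DE − AE + AD.
This gives a 10×10 integer matrix of rank 6; reducing to Smith normal form yields diagonal entries (1,1,1,1,1,1).

The boundary map ∂_3: C_3 → C_2 sends each 3-simplex σ to the alternating sum Σ_i (−1)^i (σ with its i-th vertex removed). For instance
  ∂ADEF = DEF − AEF + ADF − ADE,
  ∂ABDE = BDE − ADE + ABE − ABD.
This gives a 10×5 integer matrix of rank 4; reducing to Smith normal form yields diagonal entries (1,1,1,1).

Reading off H_k = ker ∂_k / im ∂_{k+1}:

  H_0: rank C_0 − rank ∂_1 = 5 − 4 = 1, and the invariant factors of ∂_1 are all 1, so H_0 = Z.
  H_1: rank ker ∂_1 − rank ∂_2 = (10 − 4) − 6 = 0, and the invariant factors of ∂_2 are all 1, so H_1 = 0.
  H_2: rank ker ∂_2 − rank ∂_3 = (10 − 6) − 4 = 0, and the invariant factors of ∂_3 are all 1, so H_2 = 0.
  H_3: rank ker ∂_3 − rank ∂_4 = (5 − 4) − 0 = 1, and there is no ∂_4, so H_3 = Z.

As a check, the Euler characteristic is 5 − 10 + 10 − 5 = 0, which agrees with 1 − 0 + 0 − 1 = 0.

Hence the Betti numbers are b_0 = 1, b_1 = 0, b_2 = 0, b_3 = 1.

b_0 = 1, b_1 = 0, b_2 = 0, b_3 = 1.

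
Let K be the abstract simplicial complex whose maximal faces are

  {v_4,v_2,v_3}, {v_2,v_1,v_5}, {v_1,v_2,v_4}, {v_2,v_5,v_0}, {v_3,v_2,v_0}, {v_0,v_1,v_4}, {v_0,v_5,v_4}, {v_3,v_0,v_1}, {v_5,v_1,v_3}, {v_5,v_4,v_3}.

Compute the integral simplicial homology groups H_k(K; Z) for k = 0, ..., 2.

We work with the vertex ordering v_0 < v_1 < v_2 < v_3 < v_4 < v_5. The simplices of K, each written with vertices in increasing order, are:

  0-simplices (6): [v_0], [v_1], [v_2], [v_3], [v_4], [v_5]
  1-simplices (15): (15 of them)
  2-simplices (10): [v_0,v_1,v_3], [v_0,v_1,v_4], [v_0,v_2,v_3], [v_0,v_2,v_5], [v_0,v_4,v_5], [v_1,v_2,v_4], [v_1,v_2,v_5], [v_1,v_3,v_5], [v_2,v_3,v_4], [v_3,v_4,v_5]

so the chain groups are C_0 ≅ Z^6, C_1 ≅ Z^15, C_2 ≅ Z^10.

The boundary map ∂_1: C_1 → C_0 sends each edge [p,q] (with p < q) to q − p.
This gives a 6×15 integer matrix of rank 5; reducing to Smith normal form yields diagonal entries (1,1,1,1,1).

The boundary map ∂_2: C_2 → C_1 acts by ∂[p,q,r] = [q,r] − [p,r] + [p,q]. For instance
  ∂[v_2,v_3,v_4] = [v_3,v_4] − [v_2,v_4] + [v_2,v_3],
  ∂[v_1,v_2,v_5] = [v_2,v_5] − [v_1,v_5] + [v_1,v_2].
The 15×10 boundary matrix has rank 10 and Smith normal form diag(1,1,1,1,1,1,1,1,1,2).

Computing H_k = (kernel of ∂_k) / (image of ∂_{k+1}):

  H_0: rank C_0 − rank ∂_1 = 6 − 5 = 1, and the invariant factors of ∂_1 are all 1, so H_0 = Z.
  H_1: rank ker ∂_1 − rank ∂_2 = (15 − 5) − 10 = 0, and ∂_2 has invariant factor 2 > 1, so H_1 = Z/2.
  H_2: rank ker ∂_2 − rank ∂_3 = (10 − 10) − 0 = 0, and there is no ∂_3, so H_2 = 0.

(K is a triangulation of the real projective plane RP^2.)

H_0 = Z,  H_1 = Z/2,  H_2 = 0.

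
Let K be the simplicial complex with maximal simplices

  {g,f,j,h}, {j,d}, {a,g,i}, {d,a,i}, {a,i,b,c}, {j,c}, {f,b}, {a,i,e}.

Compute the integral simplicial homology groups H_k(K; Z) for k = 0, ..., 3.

Take the total order a < b < c < d < e < f < g < h < i < j on the vertex set. Then K (dimension 3) consists of the simplices:

  0-simplices (10): a, b, c, d, e, f, g, h, i, j
  1-simplices (21): ab, ac, ad, ae, ag, ai, bc, bf, bi, ci, cj, di, dj, ei, fg, fh, fj, gh, gi, gj, hj
  2-simplices (11): abc, abi, aci, adi, aei, agi, bci, fgh, fgj, fhj, ghj
  3-simplices (2): abci, fghj

giving chain groups C_0 ≅ Z^10, C_1 ≅ Z^21, C_2 ≅ Z^11, C_3 ≅ Z^2.

∂_1: C_1 → C_0 maps an edge to its endpoints' difference, ∂[p,q] = q − p. For instance
  ∂ei = i − e.
The resulting 10×21 matrix has rank 9, and its Smith normal form has invariant factors (1,1,1,1,1,1,1,1,1).

The boundary map ∂_2: C_2 → C_1 sends each 2-simplex [p,q,r] to [q,r] − [p,r] + [p,q]. For instance
  ∂ghj = hj − gj + gh,
  ∂adi = di − ai + ad.
The resulting 21×11 matrix has rank 9, and its Smith normal form has invariant factors (1,1,1,1,1,1,1,1,1).

The boundary map ∂_3: C_3 → C_2 sends each 3-simplex σ to the alternating sum Σ_i (−1)^i (σ with its i-th vertex removed). For instance
  ∂fghj = ghj − fhj + fgj − fgh,
  ∂abci = bci − aci + abi − abc.
The 11×2 boundary matrix has rank 2 and Smith normal form diag(1,1).

Now H_k = ker ∂_k / im ∂_{k+1}, so:

  H_0: rank C_0 − rank ∂_1 = 10 − 9 = 1, and the invariant factors of ∂_1 are all 1, so H_0 ≅ Z.
  H_1: rank ker ∂_1 − rank ∂_2 = (21 − 9) − 9 = 3, and the invariant factors of ∂_2 are all 1, so H_1 ≅ Z^3.
  H_2: rank ker ∂_2 − rank ∂_3 = (11 − 9) − 2 = 0, and the invariant factors of ∂_3 are all 1, so H_2 ≅ 0.
  H_3: rank ker ∂_3 − rank ∂_4 = (2 − 2) − 0 = 0, and there is no ∂_4, so H_3 ≅ 0.

H_0 = Z,  H_1 = Z^3,  H_2 = 0,  H_3 = 0.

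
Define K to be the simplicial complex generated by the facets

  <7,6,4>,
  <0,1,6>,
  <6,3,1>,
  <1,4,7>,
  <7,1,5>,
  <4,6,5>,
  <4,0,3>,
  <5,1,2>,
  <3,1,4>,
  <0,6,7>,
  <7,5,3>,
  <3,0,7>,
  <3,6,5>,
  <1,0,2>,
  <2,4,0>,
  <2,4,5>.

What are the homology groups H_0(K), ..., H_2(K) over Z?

K has 8 vertices, 24 edges, 16 triangles.
rank ∂_0 = 0, rank ∂_1 = 7 ⇒ b_0 = 8 − 0 − 7 = 1; all invariant factors of ∂_1 are 1 so no torsion. So H_0 = Z.
rank ∂_1 = 7, rank ∂_2 = 15 ⇒ b_1 = 24 − 7 − 15 = 2; all invariant factors of ∂_2 are 1 so no torsion. So H_1 = Z^2.
rank ∂_2 = 15, rank ∂_3 = 0 ⇒ b_2 = 16 − 15 − 0 = 1. So H_2 = Z.

H_0 ≅ Z,  H_1 ≅ Z^2,  H_2 ≅ Z.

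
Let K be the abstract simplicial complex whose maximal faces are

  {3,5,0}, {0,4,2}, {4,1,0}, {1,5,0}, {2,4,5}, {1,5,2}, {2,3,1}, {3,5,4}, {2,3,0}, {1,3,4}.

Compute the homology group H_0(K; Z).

H_0 = Z.

Take the total order 0 < 1 < 2 < 3 < 4 < 5 on the vertex set. Then K (dimension 2) consists of the simplices:

  0-simplices (6): [0], [1], [2], [3], [4], [5]
  1-simplices (15): [0,1], [0,2], [0,3], [0,4], [0,5], [1,2], [1,3], [1,4], [1,5], [2,3], [2,4], [2,5], [3,4], [3,5], [4,5]
  2-simplices (10): [0,1,4], [0,1,5], [0,2,3], [0,2,4], [0,3,5], [1,2,3], [1,2,5], [1,3,4], [2,4,5], [3,4,5]

so the chain groups are C_0 ≅ Z^6, C_1 ≅ Z^15, C_2 ≅ Z^10.

∂_1: C_1 → C_0 maps an edge to its endpoints' difference, ∂[p,q] = q − p. For instance
  ∂[2,4] = [4] − [2].
The resulting 6×15 matrix has rank 5, and its Smith normal form has invariant factors (1,1,1,1,1).

∂_2: C_2 → C_1 acts by ∂[p,q,r] = [q,r] − [p,r] + [p,q]. For instance
  ∂[1,3,4] = [3,4] − [1,4] + [1,3],
  ∂[0,2,3] = [2,3] − [0,3] + [0,2].
The resulting 15×10 matrix has rank 10, and its Smith normal form has invariant factors (1,1,1,1,1,1,1,1,1,2).

Reading off H_k = ker ∂_k / im ∂_{k+1}:

  H_0: rank C_0 − rank ∂_1 = 6 − 5 = 1, and the invariant factors of ∂_1 are all 1, so H_0 = Z.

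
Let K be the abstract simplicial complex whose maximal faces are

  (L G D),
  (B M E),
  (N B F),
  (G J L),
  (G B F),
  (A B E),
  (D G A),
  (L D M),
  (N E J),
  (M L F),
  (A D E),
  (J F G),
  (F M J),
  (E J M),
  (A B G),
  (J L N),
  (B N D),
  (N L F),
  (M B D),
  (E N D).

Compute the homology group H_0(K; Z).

H_0 = Z.

K has 10 vertices, 30 edges, 20 triangles.
rank ∂_0 = 0, rank ∂_1 = 9 ⇒ b_0 = 10 − 0 − 9 = 1; all invariant factors of ∂_1 are 1 so no torsion. So H_0 ≅ Z.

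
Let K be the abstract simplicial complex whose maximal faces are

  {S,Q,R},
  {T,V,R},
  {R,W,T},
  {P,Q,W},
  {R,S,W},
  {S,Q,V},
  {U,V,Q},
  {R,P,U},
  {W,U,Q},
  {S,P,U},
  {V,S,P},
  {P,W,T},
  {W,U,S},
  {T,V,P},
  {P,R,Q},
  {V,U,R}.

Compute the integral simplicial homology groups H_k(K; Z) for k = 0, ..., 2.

H_0 ≅ Z,  H_1 ≅ Z^2,  H_2 ≅ Z.

K has 8 vertices, 24 edges, 16 triangles.
rank ∂_0 = 0, rank ∂_1 = 7 ⇒ b_0 = 8 − 0 − 7 = 1; all invariant factors of ∂_1 are 1 so no torsion. So H_0 ≅ Z.
rank ∂_1 = 7, rank ∂_2 = 15 ⇒ b_1 = 24 − 7 − 15 = 2; all invariant factors of ∂_2 are 1 so no torsion. So H_1 ≅ Z^2.
rank ∂_2 = 15, rank ∂_3 = 0 ⇒ b_2 = 16 − 15 − 0 = 1. So H_2 ≅ Z.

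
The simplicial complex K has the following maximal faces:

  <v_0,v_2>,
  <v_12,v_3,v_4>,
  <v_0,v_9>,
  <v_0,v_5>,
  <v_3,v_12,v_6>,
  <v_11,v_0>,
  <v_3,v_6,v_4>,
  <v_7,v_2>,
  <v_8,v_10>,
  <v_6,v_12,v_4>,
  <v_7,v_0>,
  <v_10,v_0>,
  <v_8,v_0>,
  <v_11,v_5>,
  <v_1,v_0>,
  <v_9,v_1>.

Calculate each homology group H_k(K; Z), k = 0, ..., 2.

We work with the vertex ordering v_0 < v_1 < v_2 < v_3 < v_4 < v_5 < v_6 < v_7 < v_8 < v_9 < v_10 < v_11 < v_12. The simplices of K, each written with vertices in increasing order, are:

  0-simplices (13): [v_0], [v_1], [v_2], [v_3], [v_4], [v_5], [v_6], [v_7], [v_8], [v_9], [v_10], [v_11], [v_12]
  1-simplices (18): (18 of them)
  2-simplices (4): [v_3,v_4,v_6], [v_3,v_4,v_12], [v_3,v_6,v_12], [v_4,v_6,v_12]

giving chain groups C_0 ≅ Z^13, C_1 ≅ Z^18, C_2 ≅ Z^4.

∂_1: C_1 → C_0 maps an edge to its endpoints' difference, ∂[p,q] = q − p. For instance
  ∂[v_3,v_6] = [v_6] − [v_3].
The resulting 13×18 matrix has rank 11, and its Smith normal form has invariant factors (1,1,1,1,1,1,1,1,1,1,1).

The boundary map ∂_2: C_2 → C_1 sends each 2-simplex [p,q,r] to [q,r] − [p,r] + [p,q]. For instance
  ∂[v_4,v_6,v_12] = [v_6,v_12] − [v_4,v_12] + [v_4,v_6],
  ∂[v_3,v_6,v_12] = [v_6,v_12] − [v_3,v_12] + [v_3,v_6].
The 18×4 boundary matrix has rank 3 and Smith normal form diag(1,1,1).

Computing H_k = (kernel of ∂_k) / (image of ∂_{k+1}):

  H_0: rank C_0 − rank ∂_1 = 13 − 11 = 2, and the invariant factors of ∂_1 are all 1, so H_0 = Z^2.
  H_1: rank ker ∂_1 − rank ∂_2 = (18 − 11) − 3 = 4, and the invariant factors of ∂_2 are all 1, so H_1 = Z^4.
  H_2: rank ker ∂_2 − rank ∂_3 = (4 − 3) − 0 = 1, and there is no ∂_3, so H_2 = Z.

As a check, the Euler characteristic is 13 − 18 + 4 = -1, which agrees with 2 − 4 + 1 = -1.

H_0 ≅ Z^2,  H_1 ≅ Z^4,  H_2 ≅ Z.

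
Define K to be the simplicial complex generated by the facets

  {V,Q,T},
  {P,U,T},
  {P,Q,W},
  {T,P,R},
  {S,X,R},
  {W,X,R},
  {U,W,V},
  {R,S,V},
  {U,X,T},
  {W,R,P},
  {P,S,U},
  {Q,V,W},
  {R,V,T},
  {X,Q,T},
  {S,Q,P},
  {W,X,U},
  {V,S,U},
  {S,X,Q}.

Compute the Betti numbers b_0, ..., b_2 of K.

Order the vertices as P < Q < R < S < T < U < V < W < X. Listing each simplex with vertices in this order, K has dimension 2 with simplices:

  0-simplices (9): P, Q, R, S, T, U, V, W, X
  1-simplices (27): PQ, PR, PS, PT, PU, PW, QS, QT, QV, QW, QX, RS, RT, RV, RW, RX, SU, SV, SX, TU, TV, TX, UV, UW, UX, VW, WX
  2-simplices (18): PQS, PQW, PRT, PRW, PSU, PTU, QSX, QTV, QTX, QVW, RSV, RSX, RTV, RWX, SUV, TUX, UVW, UWX

Hence C_0 ≅ Z^9, C_1 ≅ Z^27, C_2 ≅ Z^18.

The boundary map ∂_1: C_1 → C_0 is given by ∂[p,q] = [q] − [p]. For instance
  ∂PU = U − P.
The resulting 9×27 matrix has rank 8, and its Smith normal form has invariant factors (1,1,1,1,1,1,1,1).

Boundary ∂_2: C_2 → C_1 sends each 2-simplex [p,q,r] to [q,r] − [p,r] + [p,q]. For instance
  ∂TUX = UX − TX + TU,
  ∂PRT = RT − PT + PR.
The resulting 27×18 matrix has rank 17, and its Smith normal form has invariant factors (1,1,1,1,1,1,1,1,1,1,1,1,1,1,1,1,1).

Reading off H_k = ker ∂_k / im ∂_{k+1}:

  H_0: rank C_0 − rank ∂_1 = 9 − 8 = 1, and the invariant factors of ∂_1 are all 1, so H_0 = Z.
  H_1: rank ker ∂_1 − rank ∂_2 = (27 − 8) − 17 = 2, and the invariant factors of ∂_2 are all 1, so H_1 = Z^2.
  H_2: rank ker ∂_2 − rank ∂_3 = (18 − 17) − 0 = 1, and there is no ∂_3, so H_2 = Z.

As a check, the Euler characteristic is 9 − 27 + 18 = 0, which agrees with 1 − 2 + 1 = 0.

Hence the Betti numbers are b_0 = 1, b_1 = 2, b_2 = 1.

b_0 = 1, b_1 = 2, b_2 = 1.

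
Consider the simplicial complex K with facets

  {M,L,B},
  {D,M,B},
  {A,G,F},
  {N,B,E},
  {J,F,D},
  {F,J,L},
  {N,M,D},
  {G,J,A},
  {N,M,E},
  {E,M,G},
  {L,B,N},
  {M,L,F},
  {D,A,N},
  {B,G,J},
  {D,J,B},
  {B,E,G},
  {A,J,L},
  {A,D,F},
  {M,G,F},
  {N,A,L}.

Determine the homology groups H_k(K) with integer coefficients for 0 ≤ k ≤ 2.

Take the total order A < B < D < E < F < G < J < L < M < N on the vertex set. Then K (dimension 2) consists of the simplices:

  0-simplices (10): A, B, D, E, F, G, J, L, M, N
  1-simplices (30): AD, AF, AG, AJ, AL, AN, BD, BE, BG, BJ, BL, BM, BN, DF, DJ, DM, DN, EG, EM, EN, FG, FJ, FL, FM, GJ, GM, JL, LM, LN, MN
  2-simplices (20): ADF, ADN, AFG, AGJ, AJL, ALN, BDJ, BDM, BEG, BEN, BGJ, BLM, BLN, DFJ, DMN, EGM, EMN, FGM, FJL, FLM

so the chain groups are C_0 ≅ Z^10, C_1 ≅ Z^30, C_2 ≅ Z^20.

The boundary map ∂_1: C_1 → C_0 maps an edge to its endpoints' difference, ∂[p,q] = q − p. For instance
  ∂FL = L − F.
As a 10×30 matrix over Z this has rank 9, with invariant factors (1,1,1,1,1,1,1,1,1).

The boundary map ∂_2: C_2 → C_1 sends each 2-simplex [p,q,r] to [q,r] − [p,r] + [p,q]. For instance
  ∂FGM = GM − FM + FG,
  ∂BGJ = GJ − BJ + BG.
This gives a 30×20 integer matrix of rank 20; reducing to Smith normal form yields diagonal entries (1,1,1,1,1,1,1,1,1,1,1,1,1,1,1,1,1,1,1,2).

From H_k ≅ ker(∂_k) / im(∂_{k+1}) we obtain:

  H_0: rank C_0 − rank ∂_1 = 10 − 9 = 1, and the invariant factors of ∂_1 are all 1, so H_0 ≅ Z.
  H_1: rank ker ∂_1 − rank ∂_2 = (30 − 9) − 20 = 1, and ∂_2 has invariant factor 2 > 1, so H_1 ≅ Z ⊕ Z/2.
  H_2: rank ker ∂_2 − rank ∂_3 = (20 − 20) − 0 = 0, and there is no ∂_3, so H_2 ≅ 0.

H_0 = Z,  H_1 = Z ⊕ Z/2,  H_2 = 0.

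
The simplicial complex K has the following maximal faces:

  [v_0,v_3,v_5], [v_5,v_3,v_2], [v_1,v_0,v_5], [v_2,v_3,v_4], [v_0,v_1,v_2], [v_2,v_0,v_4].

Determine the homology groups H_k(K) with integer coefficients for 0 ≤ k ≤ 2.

Order the vertices as v_0 < v_1 < v_2 < v_3 < v_4 < v_5. Listing each simplex with vertices in this order, K has dimension 2 with simplices:

  0-simplices (6): [v_0], [v_1], [v_2], [v_3], [v_4], [v_5]
  1-simplices (12): [v_0,v_1], [v_0,v_2], [v_0,v_3], [v_0,v_4], [v_0,v_5], [v_1,v_2], [v_1,v_5], [v_2,v_3], [v_2,v_4], [v_2,v_5], [v_3,v_4], [v_3,v_5]
  2-simplices (6): [v_0,v_1,v_2], [v_0,v_1,v_5], [v_0,v_2,v_4], [v_0,v_3,v_5], [v_2,v_3,v_4], [v_2,v_3,v_5]

giving chain groups C_0 ≅ Z^6, C_1 ≅ Z^12, C_2 ≅ Z^6.

Boundary ∂_1: C_1 → C_0 is given by ∂[p,q] = [q] − [p]. For instance
  ∂[v_0,v_4] = [v_4] − [v_0].
The resulting 6×12 matrix has rank 5, and its Smith normal form has invariant factors (1,1,1,1,1).

∂_2: C_2 → C_1 acts by ∂[p,q,r] = [q,r] − [p,r] + [p,q]. For instance
  ∂[v_0,v_1,v_5] = [v_1,v_5] − [v_0,v_5] + [v_0,v_1],
  ∂[v_2,v_3,v_4] = [v_3,v_4] − [v_2,v_4] + [v_2,v_3].
As a 12×6 matrix over Z this has rank 6, with invariant factors (1,1,1,1,1,1).

Computing H_k = (kernel of ∂_k) / (image of ∂_{k+1}):

  H_0: rank C_0 − rank ∂_1 = 6 − 5 = 1, and the invariant factors of ∂_1 are all 1, so H_0 ≅ Z.
  H_1: rank ker ∂_1 − rank ∂_2 = (12 − 5) − 6 = 1, and the invariant factors of ∂_2 are all 1, so H_1 ≅ Z.
  H_2: rank ker ∂_2 − rank ∂_3 = (6 − 6) − 0 = 0, and there is no ∂_3, so H_2 ≅ 0.

H_0 = Z,  H_1 = Z,  H_2 = 0.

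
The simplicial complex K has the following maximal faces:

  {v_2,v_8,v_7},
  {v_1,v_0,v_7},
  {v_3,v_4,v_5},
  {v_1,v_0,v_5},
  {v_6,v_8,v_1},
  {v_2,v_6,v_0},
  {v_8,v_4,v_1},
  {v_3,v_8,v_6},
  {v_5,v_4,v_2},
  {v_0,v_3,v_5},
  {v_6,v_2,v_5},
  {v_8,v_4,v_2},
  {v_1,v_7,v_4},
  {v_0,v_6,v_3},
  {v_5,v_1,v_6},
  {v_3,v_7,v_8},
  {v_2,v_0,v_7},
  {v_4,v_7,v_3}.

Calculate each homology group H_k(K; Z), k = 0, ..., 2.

H_0 = Z,  H_1 = Z ⊕ Z_2,  H_2 = 0.

K has 9 vertices, 27 edges, 18 triangles.
rank ∂_0 = 0, rank ∂_1 = 8 ⇒ b_0 = 9 − 0 − 8 = 1; all invariant factors of ∂_1 are 1 so no torsion. So H_0 = Z.
rank ∂_1 = 8, rank ∂_2 = 18 ⇒ b_1 = 27 − 8 − 18 = 1; ∂_2 has invariant factor(s) [2] giving torsion. So H_1 = Z ⊕ Z_2.
rank ∂_2 = 18, rank ∂_3 = 0 ⇒ b_2 = 18 − 18 − 0 = 0. So H_2 = 0.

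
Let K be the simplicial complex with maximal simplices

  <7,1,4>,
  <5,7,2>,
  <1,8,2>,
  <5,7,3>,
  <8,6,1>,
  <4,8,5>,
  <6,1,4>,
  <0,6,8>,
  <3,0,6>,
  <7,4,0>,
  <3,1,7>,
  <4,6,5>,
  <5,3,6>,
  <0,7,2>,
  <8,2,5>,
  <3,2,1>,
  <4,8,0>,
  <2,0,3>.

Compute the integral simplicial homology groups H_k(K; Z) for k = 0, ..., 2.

H_0 = Z,  H_1 = Z ⊕ Z/2,  H_2 = 0.

Order the vertices as 0 < 1 < 2 < 3 < 4 < 5 < 6 < 7 < 8. Listing each simplex with vertices in this order, K has dimension 2 with simplices:

  0-simplices (9): [0], [1], [2], [3], [4], [5], [6], [7], [8]
  1-simplices (27): (27 of them)
  2-simplices (18): [0,2,3], [0,2,7], [0,3,6], [0,4,7], [0,4,8], [0,6,8], [1,2,3], [1,2,8], [1,3,7], [1,4,6], [1,4,7], [1,6,8], [2,5,7], [2,5,8], [3,5,6], [3,5,7], [4,5,6], [4,5,8]

so the chain groups are C_0 ≅ Z^9, C_1 ≅ Z^27, C_2 ≅ Z^18.

Boundary ∂_1: C_1 → C_0 maps an edge to its endpoints' difference, ∂[p,q] = q − p. For instance
  ∂[0,8] = [8] − [0].
As a 9×27 matrix over Z this has rank 8, with invariant factors (1,1,1,1,1,1,1,1).

The boundary map ∂_2: C_2 → C_1 acts by ∂[p,q,r] = [q,r] − [p,r] + [p,q]. For instance
  ∂[0,4,8] = [4,8] − [0,8] + [0,4],
  ∂[0,2,7] = [2,7] − [0,7] + [0,2].
This gives a 27×18 integer matrix of rank 18; reducing to Smith normal form yields diagonal entries (1,1,1,1,1,1,1,1,1,1,1,1,1,1,1,1,1,2).

From H_k ≅ ker(∂_k) / im(∂_{k+1}) we obtain:

  H_0: rank C_0 − rank ∂_1 = 9 − 8 = 1, and the invariant factors of ∂_1 are all 1, so H_0 ≅ Z.
  H_1: rank ker ∂_1 − rank ∂_2 = (27 − 8) − 18 = 1, and ∂_2 has invariant factor 2 > 1, so H_1 ≅ Z ⊕ Z/2.
  H_2: rank ker ∂_2 − rank ∂_3 = (18 − 18) − 0 = 0, and there is no ∂_3, so H_2 ≅ 0.

As a check, the Euler characteristic is 9 − 27 + 18 = 0, which agrees with 1 − 1 + 0 = 0.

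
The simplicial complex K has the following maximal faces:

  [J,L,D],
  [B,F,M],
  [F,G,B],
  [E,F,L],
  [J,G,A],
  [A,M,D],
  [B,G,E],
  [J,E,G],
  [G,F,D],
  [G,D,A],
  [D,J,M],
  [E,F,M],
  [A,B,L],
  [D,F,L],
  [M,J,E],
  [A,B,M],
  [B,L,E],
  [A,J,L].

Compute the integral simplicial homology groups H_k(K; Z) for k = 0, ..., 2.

H_0 ≅ Z,  H_1 ≅ Z ⊕ Z/2Z,  H_2 = 0.

We work with the vertex ordering A < B < D < E < F < G < J < L < M. The simplices of K, each written with vertices in increasing order, are:

  0-simplices (9): A, B, D, E, F, G, J, L, M
  1-simplices (27): AB, AD, AG, AJ, AL, AM, BE, BF, BG, BL, BM, DF, DG, DJ, DL, DM, EF, EG, EJ, EL, EM, FG, FL, FM, GJ, JL, JM
  2-simplices (18): ABL, ABM, ADG, ADM, AGJ, AJL, BEG, BEL, BFG, BFM, DFG, DFL, DJL, DJM, EFL, EFM, EGJ, EJM

Hence C_0 ≅ Z^9, C_1 ≅ Z^27, C_2 ≅ Z^18.

The boundary map ∂_1: C_1 → C_0 sends each edge [p,q] (with p < q) to q − p. For instance
  ∂AB = B − A.
As a 9×27 matrix over Z this has rank 8, with invariant factors (1,1,1,1,1,1,1,1).

Boundary ∂_2: C_2 → C_1 sends each 2-simplex [p,q,r] to [q,r] − [p,r] + [p,q]. For instance
  ∂EGJ = GJ − EJ + EG,
  ∂BFG = FG − BG + BF.
This gives a 27×18 integer matrix of rank 18; reducing to Smith normal form yields diagonal entries (1,1,1,1,1,1,1,1,1,1,1,1,1,1,1,1,1,2).

Reading off H_k = ker ∂_k / im ∂_{k+1}:

  H_0: rank C_0 − rank ∂_1 = 9 − 8 = 1, and the invariant factors of ∂_1 are all 1, so H_0 = Z.
  H_1: rank ker ∂_1 − rank ∂_2 = (27 − 8) − 18 = 1, and ∂_2 has invariant factor 2 > 1, so H_1 = Z ⊕ Z/2Z.
  H_2: rank ker ∂_2 − rank ∂_3 = (18 − 18) − 0 = 0, and there is no ∂_3, so H_2 = 0.

As a check, the Euler characteristic is 9 − 27 + 18 = 0, which agrees with 1 − 1 + 0 = 0.
(K is a triangulation of the Klein bottle.)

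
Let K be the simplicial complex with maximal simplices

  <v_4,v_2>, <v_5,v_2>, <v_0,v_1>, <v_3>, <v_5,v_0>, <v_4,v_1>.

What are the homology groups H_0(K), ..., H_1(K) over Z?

We work with the vertex ordering v_0 < v_1 < v_2 < v_3 < v_4 < v_5. The simplices of K, each written with vertices in increasing order, are:

  0-simplices (6): [v_0], [v_1], [v_2], [v_3], [v_4], [v_5]
  1-simplices (5): [v_0,v_1], [v_0,v_5], [v_1,v_4], [v_2,v_4], [v_2,v_5]

giving chain groups C_0 ≅ Z^6, C_1 ≅ Z^5.

The boundary map ∂_1: C_1 → C_0 is given by ∂[p,q] = [q] − [p]. For instance
  ∂[v_2,v_4] = [v_4] − [v_2].
This gives a 6×5 integer matrix of rank 4; reducing to Smith normal form yields diagonal entries (1,1,1,1).

From H_k ≅ ker(∂_k) / im(∂_{k+1}) we obtain:

  H_0: rank C_0 − rank ∂_1 = 6 − 4 = 2, and the invariant factors of ∂_1 are all 1, so H_0 = Z^2.
  H_1: rank ker ∂_1 − rank ∂_2 = (5 − 4) − 0 = 1, and there is no ∂_2, so H_1 = Z.

As a check, the Euler characteristic is 6 − 5 = 1, which agrees with 2 − 1 = 1.

H_0 ≅ Z^2,  H_1 ≅ Z.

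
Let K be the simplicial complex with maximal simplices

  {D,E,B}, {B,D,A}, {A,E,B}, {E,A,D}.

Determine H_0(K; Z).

H_0 = Z.

Order the vertices as A < B < D < E. Listing each simplex with vertices in this order, K has dimension 2 with simplices:

  0-simplices (4): A, B, D, E
  1-simplices (6): AB, AD, AE, BD, BE, DE
  2-simplices (4): ABD, ABE, ADE, BDE

so the chain groups are C_0 ≅ Z^4, C_1 ≅ Z^6, C_2 ≅ Z^4.

∂_1: C_1 → C_0 sends each edge [p,q] (with p < q) to q − p. For instance
  ∂AB = B − A.
The resulting 4×6 matrix has rank 3, and its Smith normal form has invariant factors (1,1,1).

∂_2: C_2 → C_1 acts by ∂[p,q,r] = [q,r] − [p,r] + [p,q]. For instance
  ∂ABE = BE − AE + AB,
  ∂ABD = BD − AD + AB.
The 6×4 boundary matrix has rank 3 and Smith normal form diag(1,1,1).

Reading off H_k = ker ∂_k / im ∂_{k+1}:

  H_0: rank C_0 − rank ∂_1 = 4 − 3 = 1, and the invariant factors of ∂_1 are all 1, so H_0 ≅ Z.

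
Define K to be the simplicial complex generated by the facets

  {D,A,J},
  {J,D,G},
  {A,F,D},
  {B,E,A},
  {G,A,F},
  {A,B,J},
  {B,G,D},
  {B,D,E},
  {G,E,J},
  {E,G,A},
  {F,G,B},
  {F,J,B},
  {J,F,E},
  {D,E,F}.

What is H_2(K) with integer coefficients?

H_2 = Z.

Order the vertices as A < B < D < E < F < G < J. Listing each simplex with vertices in this order, K has dimension 2 with simplices:

  0-simplices (7): A, B, D, E, F, G, J
  1-simplices (21): AB, AD, AE, AF, AG, AJ, BD, BE, BF, BG, BJ, DE, DF, DG, DJ, EF, EG, EJ, FG, FJ, GJ
  2-simplices (14): ABE, ABJ, ADF, ADJ, AEG, AFG, BDE, BDG, BFG, BFJ, DEF, DGJ, EFJ, EGJ

Hence C_0 ≅ Z^7, C_1 ≅ Z^21, C_2 ≅ Z^14.

∂_1: C_1 → C_0 sends each edge [p,q] (with p < q) to q − p. For instance
  ∂AD = D − A.
As a 7×21 matrix over Z this has rank 6, with invariant factors (1,1,1,1,1,1).

∂_2: C_2 → C_1 acts by ∂[p,q,r] = [q,r] − [p,r] + [p,q]. For instance
  ∂ADF = DF − AF + AD,
  ∂AEG = EG − AG + AE.
This gives a 21×14 integer matrix of rank 13; reducing to Smith normal form yields diagonal entries (1,1,1,1,1,1,1,1,1,1,1,1,1).

Now H_k = ker ∂_k / im ∂_{k+1}, so:

  H_2: rank ker ∂_2 − rank ∂_3 = (14 − 13) − 0 = 1, and there is no ∂_3, so H_2 = Z.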